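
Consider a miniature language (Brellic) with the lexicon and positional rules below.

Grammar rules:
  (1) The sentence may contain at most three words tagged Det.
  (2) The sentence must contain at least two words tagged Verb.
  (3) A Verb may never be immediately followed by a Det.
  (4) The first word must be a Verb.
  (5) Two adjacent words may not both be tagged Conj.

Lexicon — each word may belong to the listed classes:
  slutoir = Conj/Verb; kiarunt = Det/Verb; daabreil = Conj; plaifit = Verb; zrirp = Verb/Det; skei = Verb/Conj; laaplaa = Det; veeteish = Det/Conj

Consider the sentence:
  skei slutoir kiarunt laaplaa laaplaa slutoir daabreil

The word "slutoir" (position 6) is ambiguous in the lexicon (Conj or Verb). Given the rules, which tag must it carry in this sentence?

Verb

Candidates per position — 1:skei {Verb,Conj}; 2:slutoir {Conj,Verb}; 3:kiarunt {Det,Verb}; 4:laaplaa {Det}; 5:laaplaa {Det}; 6:slutoir {Conj,Verb}; 7:daabreil {Conj}.
Position 1: Conj is ruled out by rule 4; that leaves Verb.
Position 2: Verb is ruled out by rule 3; that leaves Conj.
Position 3: Verb is ruled out by rule 3; that leaves Det.
Position 6: Conj is ruled out by rule 2; that leaves Verb.
The unique satisfying tagging is: Verb Conj Det Det Det Verb Conj.
Verifying each rule — rule 1 ✓; rule 2 ✓; rule 3 ✓; rule 4 ✓; rule 5 ✓.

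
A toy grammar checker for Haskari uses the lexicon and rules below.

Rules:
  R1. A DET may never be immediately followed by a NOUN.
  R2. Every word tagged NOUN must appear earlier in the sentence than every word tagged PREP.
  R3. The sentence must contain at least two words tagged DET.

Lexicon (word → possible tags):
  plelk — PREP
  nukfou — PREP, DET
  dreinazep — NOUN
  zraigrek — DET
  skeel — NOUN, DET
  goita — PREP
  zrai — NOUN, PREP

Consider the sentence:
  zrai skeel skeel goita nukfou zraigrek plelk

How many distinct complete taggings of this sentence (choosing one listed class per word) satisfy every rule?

7

Candidates per position — 1:zrai {NOUN,PREP}; 2:skeel {NOUN,DET}; 3:skeel {NOUN,DET}; 4:goita {PREP}; 5:nukfou {PREP,DET}; 6:zraigrek {DET}; 7:plelk {PREP}.
There are 16 candidate sequences in total.
Checking each against the rules leaves 7 sequences.
Count = 7.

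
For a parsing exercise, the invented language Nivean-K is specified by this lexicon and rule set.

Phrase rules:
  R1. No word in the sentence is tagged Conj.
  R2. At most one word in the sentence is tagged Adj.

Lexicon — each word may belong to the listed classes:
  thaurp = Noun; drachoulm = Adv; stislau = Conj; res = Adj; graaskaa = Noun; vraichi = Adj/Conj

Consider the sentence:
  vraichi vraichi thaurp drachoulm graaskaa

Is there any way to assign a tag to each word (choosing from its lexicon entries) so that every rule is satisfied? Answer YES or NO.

Candidates per position — 1:vraichi {Adj,Conj}; 2:vraichi {Adj,Conj}; 3:thaurp {Noun}; 4:drachoulm {Adv}; 5:graaskaa {Noun}.
Every candidate sequence violates at least one rule; no consistent tagging exists.

NO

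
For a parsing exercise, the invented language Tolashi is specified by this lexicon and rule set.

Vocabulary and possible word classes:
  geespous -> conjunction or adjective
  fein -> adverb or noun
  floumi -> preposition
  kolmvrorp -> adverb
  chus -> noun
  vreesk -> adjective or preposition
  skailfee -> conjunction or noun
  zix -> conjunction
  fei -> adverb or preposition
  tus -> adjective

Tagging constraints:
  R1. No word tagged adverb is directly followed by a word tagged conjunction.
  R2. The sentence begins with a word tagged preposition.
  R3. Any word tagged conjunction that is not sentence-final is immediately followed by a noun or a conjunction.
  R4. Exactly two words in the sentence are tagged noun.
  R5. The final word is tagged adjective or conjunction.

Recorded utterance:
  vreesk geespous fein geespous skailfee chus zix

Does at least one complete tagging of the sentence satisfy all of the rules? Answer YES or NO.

YES

Candidates per position — 1:vreesk {adjective,preposition}; 2:geespous {conjunction,adjective}; 3:fein {adverb,noun}; 4:geespous {conjunction,adjective}; 5:skailfee {conjunction,noun}; 6:chus {noun}; 7:zix {conjunction}.
One satisfying assignment: preposition conjunction noun conjunction conjunction noun conjunction.
Rule-by-rule: rule 1 holds; rule 2 holds; rule 3 holds; rule 4 holds; rule 5 holds.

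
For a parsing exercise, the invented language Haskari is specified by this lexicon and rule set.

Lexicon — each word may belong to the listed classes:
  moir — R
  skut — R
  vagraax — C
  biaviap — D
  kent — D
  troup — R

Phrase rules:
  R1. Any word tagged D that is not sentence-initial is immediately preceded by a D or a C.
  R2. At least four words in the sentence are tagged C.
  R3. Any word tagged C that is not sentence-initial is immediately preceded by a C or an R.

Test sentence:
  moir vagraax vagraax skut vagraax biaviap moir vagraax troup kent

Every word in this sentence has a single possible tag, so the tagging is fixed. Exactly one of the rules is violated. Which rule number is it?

Fixed tagging: R C C R C D R C R D.
Rule check: R1 fails, R2 ok, R3 ok.
Only rule 1 fails.

1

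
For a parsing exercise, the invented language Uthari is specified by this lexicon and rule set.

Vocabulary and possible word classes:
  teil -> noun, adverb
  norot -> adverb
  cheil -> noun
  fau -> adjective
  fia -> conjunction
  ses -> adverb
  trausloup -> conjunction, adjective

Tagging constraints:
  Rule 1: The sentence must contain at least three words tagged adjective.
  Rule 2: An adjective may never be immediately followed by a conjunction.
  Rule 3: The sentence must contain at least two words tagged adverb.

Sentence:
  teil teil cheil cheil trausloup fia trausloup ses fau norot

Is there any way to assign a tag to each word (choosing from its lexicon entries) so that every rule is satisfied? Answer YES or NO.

Candidates per position — 1:teil {noun,adverb}; 2:teil {noun,adverb}; 3:cheil {noun}; 4:cheil {noun}; 5:trausloup {conjunction,adjective}; 6:fia {conjunction}; 7:trausloup {conjunction,adjective}; 8:ses {adverb}; 9:fau {adjective}; 10:norot {adverb}.
Every candidate sequence violates at least one rule; no consistent tagging exists.

NO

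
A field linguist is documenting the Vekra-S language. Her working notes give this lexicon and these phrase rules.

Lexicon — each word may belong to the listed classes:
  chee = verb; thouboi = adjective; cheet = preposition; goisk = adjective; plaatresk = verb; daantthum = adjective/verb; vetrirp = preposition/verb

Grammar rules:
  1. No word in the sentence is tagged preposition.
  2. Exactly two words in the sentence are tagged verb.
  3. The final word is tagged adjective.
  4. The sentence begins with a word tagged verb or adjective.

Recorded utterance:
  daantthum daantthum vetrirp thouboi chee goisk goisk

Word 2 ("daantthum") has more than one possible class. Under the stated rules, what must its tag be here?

adjective

Candidates per position — 1:daantthum {adjective,verb}; 2:daantthum {adjective,verb}; 3:vetrirp {preposition,verb}; 4:thouboi {adjective}; 5:chee {verb}; 6:goisk {adjective}; 7:goisk {adjective}.
At position 3, choosing preposition makes rule 1 impossible to satisfy; hence verb.
At position 1, choosing verb makes rule 2 impossible to satisfy; hence adjective.
At position 2, choosing verb makes rule 2 impossible to satisfy; hence adjective.
So the tagging must be: adjective adjective verb adjective verb adjective adjective.
Verifying each rule — rule 1 holds; rule 2 holds; rule 3 holds; rule 4 holds.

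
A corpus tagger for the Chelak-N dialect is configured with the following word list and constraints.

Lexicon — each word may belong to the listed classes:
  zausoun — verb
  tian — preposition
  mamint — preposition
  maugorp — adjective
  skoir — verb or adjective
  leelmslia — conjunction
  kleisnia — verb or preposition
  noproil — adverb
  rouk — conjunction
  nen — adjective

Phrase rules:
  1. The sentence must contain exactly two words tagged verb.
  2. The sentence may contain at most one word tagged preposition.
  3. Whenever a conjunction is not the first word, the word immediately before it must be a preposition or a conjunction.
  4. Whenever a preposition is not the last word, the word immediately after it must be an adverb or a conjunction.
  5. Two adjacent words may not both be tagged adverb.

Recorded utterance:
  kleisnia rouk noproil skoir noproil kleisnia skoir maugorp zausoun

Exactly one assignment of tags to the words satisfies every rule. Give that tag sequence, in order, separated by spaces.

preposition conjunction adverb adjective adverb verb adjective adjective verb

Candidates per position — 1:kleisnia {verb,preposition}; 2:rouk {conjunction}; 3:noproil {adverb}; 4:skoir {verb,adjective}; 5:noproil {adverb}; 6:kleisnia {verb,preposition}; 7:skoir {verb,adjective}; 8:maugorp {adjective}; 9:zausoun {verb}.
Position 1: tagging it verb would leave rule 3 unsatisfiable, so it must be preposition.
Position 6: tagging it preposition would leave rule 2 unsatisfiable, so it must be verb.
Position 7: tagging it verb would leave rule 1 unsatisfiable, so it must be adjective.
Position 4: tagging it verb would leave rule 1 unsatisfiable, so it must be adjective.
So the tagging must be: preposition conjunction adverb adjective adverb verb adjective adjective verb.
Checking: rule 1 ok; rule 2 ok; rule 3 ok; rule 4 ok; rule 5 ok.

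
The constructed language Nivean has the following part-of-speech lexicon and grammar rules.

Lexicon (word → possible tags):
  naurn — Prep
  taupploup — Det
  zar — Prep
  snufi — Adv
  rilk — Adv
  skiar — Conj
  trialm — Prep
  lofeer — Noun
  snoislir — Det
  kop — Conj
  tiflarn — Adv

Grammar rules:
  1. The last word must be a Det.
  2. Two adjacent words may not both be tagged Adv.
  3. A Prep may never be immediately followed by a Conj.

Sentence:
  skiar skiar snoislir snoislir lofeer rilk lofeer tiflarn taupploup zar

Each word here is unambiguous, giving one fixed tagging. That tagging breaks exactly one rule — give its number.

1

Fixed tagging: Conj Conj Det Det Noun Adv Noun Adv Det Prep.
Rule check: R1 ✗, R2 ✓, R3 ✓.
Only rule 1 fails.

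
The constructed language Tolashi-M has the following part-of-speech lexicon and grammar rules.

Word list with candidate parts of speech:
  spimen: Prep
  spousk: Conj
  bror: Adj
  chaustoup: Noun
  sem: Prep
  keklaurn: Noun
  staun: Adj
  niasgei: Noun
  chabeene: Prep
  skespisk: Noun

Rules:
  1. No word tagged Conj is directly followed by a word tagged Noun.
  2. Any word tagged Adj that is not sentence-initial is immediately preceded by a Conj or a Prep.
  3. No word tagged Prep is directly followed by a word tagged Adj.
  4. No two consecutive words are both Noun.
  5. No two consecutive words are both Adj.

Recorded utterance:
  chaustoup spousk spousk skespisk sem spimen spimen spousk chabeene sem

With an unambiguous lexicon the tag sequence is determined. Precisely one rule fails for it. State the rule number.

1

Fixed tagging: Noun Conj Conj Noun Prep Prep Prep Conj Prep Prep.
Checking each rule: R1 fails, R2 ok, R3 ok, R4 ok, R5 ok.
Only rule 1 fails.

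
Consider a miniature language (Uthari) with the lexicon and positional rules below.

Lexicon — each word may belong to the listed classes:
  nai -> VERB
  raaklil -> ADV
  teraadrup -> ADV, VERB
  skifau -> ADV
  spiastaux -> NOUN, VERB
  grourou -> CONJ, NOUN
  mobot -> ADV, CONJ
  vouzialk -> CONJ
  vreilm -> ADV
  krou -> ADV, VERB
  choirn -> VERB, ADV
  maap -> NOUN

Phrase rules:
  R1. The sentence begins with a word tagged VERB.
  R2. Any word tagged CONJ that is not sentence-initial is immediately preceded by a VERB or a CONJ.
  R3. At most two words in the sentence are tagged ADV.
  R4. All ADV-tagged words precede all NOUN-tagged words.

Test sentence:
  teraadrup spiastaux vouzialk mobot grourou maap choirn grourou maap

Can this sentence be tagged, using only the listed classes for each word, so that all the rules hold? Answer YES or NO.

YES

Candidates per position — 1:teraadrup {ADV,VERB}; 2:spiastaux {NOUN,VERB}; 3:vouzialk {CONJ}; 4:mobot {ADV,CONJ}; 5:grourou {CONJ,NOUN}; 6:maap {NOUN}; 7:choirn {VERB,ADV}; 8:grourou {CONJ,NOUN}; 9:maap {NOUN}.
One satisfying assignment: VERB VERB CONJ CONJ CONJ NOUN VERB CONJ NOUN.
Check: rule 1 ok; rule 2 ok; rule 3 ok; rule 4 ok.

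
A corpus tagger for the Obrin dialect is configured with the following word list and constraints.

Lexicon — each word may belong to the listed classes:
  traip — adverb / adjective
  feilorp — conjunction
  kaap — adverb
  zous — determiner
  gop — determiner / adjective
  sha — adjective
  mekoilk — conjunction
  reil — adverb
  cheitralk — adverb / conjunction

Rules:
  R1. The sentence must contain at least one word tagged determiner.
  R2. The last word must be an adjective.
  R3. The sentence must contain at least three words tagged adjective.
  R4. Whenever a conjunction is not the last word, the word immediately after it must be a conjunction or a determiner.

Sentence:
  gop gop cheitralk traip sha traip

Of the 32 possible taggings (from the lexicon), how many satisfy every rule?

5

Candidates per position — 1:gop {determiner,adjective}; 2:gop {determiner,adjective}; 3:cheitralk {adverb,conjunction}; 4:traip {adverb,adjective}; 5:sha {adjective}; 6:traip {adverb,adjective}.
There are 32 candidate sequences in total.
The sequences that satisfy every rule: determiner determiner adverb adjective adjective adjective; determiner adjective adverb adverb adjective adjective; determiner adjective adverb adjective adjective adjective; adjective determiner adverb adverb adjective adjective; adjective determiner adverb adjective adjective adjective.
Count = 5.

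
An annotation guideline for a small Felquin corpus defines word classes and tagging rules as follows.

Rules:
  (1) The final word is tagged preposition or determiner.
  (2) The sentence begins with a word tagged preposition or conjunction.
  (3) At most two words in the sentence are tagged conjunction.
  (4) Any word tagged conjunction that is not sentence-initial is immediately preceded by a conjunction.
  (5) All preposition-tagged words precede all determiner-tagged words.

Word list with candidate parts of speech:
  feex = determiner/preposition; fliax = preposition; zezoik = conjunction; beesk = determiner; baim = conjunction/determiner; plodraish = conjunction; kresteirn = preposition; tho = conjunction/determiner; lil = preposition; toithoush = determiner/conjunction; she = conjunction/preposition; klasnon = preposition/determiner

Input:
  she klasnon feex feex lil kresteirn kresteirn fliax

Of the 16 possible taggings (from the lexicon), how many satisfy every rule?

2

Candidates per position — 1:she {conjunction,preposition}; 2:klasnon {preposition,determiner}; 3:feex {determiner,preposition}; 4:feex {determiner,preposition}; 5:lil {preposition}; 6:kresteirn {preposition}; 7:kresteirn {preposition}; 8:fliax {preposition}.
There are 16 candidate sequences in total.
The sequences that satisfy every rule: conjunction preposition preposition preposition preposition preposition preposition preposition; preposition preposition preposition preposition preposition preposition preposition preposition.
Count = 2.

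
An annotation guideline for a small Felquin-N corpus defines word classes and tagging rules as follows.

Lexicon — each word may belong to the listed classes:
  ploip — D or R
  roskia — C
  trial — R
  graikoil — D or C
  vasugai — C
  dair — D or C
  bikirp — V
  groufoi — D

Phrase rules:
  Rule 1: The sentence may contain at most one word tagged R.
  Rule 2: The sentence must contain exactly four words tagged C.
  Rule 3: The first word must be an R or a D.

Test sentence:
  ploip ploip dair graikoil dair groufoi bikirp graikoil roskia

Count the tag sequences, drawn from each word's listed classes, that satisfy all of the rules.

12

Candidates per position — 1:ploip {D,R}; 2:ploip {D,R}; 3:dair {D,C}; 4:graikoil {D,C}; 5:dair {D,C}; 6:groufoi {D}; 7:bikirp {V}; 8:graikoil {D,C}; 9:roskia {C}.
There are 64 candidate sequences in total.
Checking each against the rules leaves 12 sequences.
Count = 12.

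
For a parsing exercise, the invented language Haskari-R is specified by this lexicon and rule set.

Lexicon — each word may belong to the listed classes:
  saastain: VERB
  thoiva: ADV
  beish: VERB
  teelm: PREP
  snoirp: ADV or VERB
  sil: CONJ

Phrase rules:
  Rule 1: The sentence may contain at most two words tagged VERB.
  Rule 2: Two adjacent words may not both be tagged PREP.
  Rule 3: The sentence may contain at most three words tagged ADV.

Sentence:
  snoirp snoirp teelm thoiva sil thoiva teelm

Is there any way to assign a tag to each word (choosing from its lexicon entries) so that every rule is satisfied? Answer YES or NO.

YES

Candidates per position — 1:snoirp {ADV,VERB}; 2:snoirp {ADV,VERB}; 3:teelm {PREP}; 4:thoiva {ADV}; 5:sil {CONJ}; 6:thoiva {ADV}; 7:teelm {PREP}.
One satisfying assignment: VERB ADV PREP ADV CONJ ADV PREP.
Verifying each rule — rule 1 holds; rule 2 holds; rule 3 holds.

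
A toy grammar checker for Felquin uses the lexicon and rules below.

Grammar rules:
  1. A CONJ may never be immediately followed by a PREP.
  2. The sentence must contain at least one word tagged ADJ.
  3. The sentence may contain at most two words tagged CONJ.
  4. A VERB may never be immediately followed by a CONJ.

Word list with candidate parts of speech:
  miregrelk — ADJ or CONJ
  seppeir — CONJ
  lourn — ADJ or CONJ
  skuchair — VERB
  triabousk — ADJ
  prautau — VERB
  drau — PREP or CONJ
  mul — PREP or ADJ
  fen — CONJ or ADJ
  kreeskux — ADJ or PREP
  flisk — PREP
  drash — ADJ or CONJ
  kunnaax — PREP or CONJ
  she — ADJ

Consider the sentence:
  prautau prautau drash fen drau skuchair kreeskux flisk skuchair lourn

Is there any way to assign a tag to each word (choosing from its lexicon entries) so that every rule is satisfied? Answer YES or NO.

YES

Candidates per position — 1:prautau {VERB}; 2:prautau {VERB}; 3:drash {ADJ,CONJ}; 4:fen {CONJ,ADJ}; 5:drau {PREP,CONJ}; 6:skuchair {VERB}; 7:kreeskux {ADJ,PREP}; 8:flisk {PREP}; 9:skuchair {VERB}; 10:lourn {ADJ,CONJ}.
One satisfying assignment: VERB VERB ADJ CONJ CONJ VERB PREP PREP VERB ADJ.
Rule-by-rule: rule 1 ok; rule 2 ok; rule 3 ok; rule 4 ok.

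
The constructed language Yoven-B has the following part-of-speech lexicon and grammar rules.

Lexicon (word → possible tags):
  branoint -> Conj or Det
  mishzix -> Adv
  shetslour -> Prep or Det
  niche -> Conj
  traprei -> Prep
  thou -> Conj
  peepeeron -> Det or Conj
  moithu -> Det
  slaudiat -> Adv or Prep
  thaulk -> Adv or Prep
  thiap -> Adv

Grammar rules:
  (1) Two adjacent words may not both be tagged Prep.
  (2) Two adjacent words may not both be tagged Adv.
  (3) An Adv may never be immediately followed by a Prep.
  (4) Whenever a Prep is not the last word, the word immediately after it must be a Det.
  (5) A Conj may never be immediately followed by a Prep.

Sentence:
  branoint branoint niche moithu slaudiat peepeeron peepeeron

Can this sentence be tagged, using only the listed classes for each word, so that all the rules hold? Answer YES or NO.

Candidates per position — 1:branoint {Conj,Det}; 2:branoint {Conj,Det}; 3:niche {Conj}; 4:moithu {Det}; 5:slaudiat {Adv,Prep}; 6:peepeeron {Det,Conj}; 7:peepeeron {Det,Conj}.
One satisfying assignment: Det Conj Conj Det Adv Conj Det.
Checking: rule 1 ✓; rule 2 ✓; rule 3 ✓; rule 4 ✓; rule 5 ✓.

YES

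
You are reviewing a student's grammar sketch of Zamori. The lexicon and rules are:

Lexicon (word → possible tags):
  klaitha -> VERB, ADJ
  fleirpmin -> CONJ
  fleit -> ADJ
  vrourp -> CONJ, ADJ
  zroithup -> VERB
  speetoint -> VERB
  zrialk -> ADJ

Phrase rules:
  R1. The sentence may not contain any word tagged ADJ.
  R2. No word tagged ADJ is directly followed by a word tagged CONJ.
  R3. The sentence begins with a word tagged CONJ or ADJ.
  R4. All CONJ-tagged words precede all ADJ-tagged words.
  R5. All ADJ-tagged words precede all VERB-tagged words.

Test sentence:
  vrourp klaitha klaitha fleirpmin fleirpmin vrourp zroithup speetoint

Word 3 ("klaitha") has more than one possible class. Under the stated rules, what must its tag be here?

VERB

Candidates per position — 1:vrourp {CONJ,ADJ}; 2:klaitha {VERB,ADJ}; 3:klaitha {VERB,ADJ}; 4:fleirpmin {CONJ}; 5:fleirpmin {CONJ}; 6:vrourp {CONJ,ADJ}; 7:zroithup {VERB}; 8:speetoint {VERB}.
If word 1 were ADJ, no tagging could satisfy rule 1; so word 1 is CONJ.
If word 2 were ADJ, no tagging could satisfy rule 1; so word 2 is VERB.
If word 3 were ADJ, no tagging could satisfy rule 1; so word 3 is VERB.
If word 6 were ADJ, no tagging could satisfy rule 1; so word 6 is CONJ.
The unique satisfying tagging is: CONJ VERB VERB CONJ CONJ CONJ VERB VERB.
Verifying each rule — rule 1 ok; rule 2 ok; rule 3 ok; rule 4 ok; rule 5 ok.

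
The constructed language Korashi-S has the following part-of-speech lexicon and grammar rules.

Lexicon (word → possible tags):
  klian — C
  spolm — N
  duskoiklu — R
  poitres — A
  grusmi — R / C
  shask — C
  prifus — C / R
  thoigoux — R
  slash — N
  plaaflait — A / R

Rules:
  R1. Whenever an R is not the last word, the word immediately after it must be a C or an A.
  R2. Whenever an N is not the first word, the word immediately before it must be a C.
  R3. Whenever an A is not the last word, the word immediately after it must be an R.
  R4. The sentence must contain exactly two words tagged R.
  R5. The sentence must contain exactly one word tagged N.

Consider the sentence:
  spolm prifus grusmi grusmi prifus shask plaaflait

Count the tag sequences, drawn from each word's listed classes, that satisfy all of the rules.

7

Candidates per position — 1:spolm {N}; 2:prifus {C,R}; 3:grusmi {R,C}; 4:grusmi {R,C}; 5:prifus {C,R}; 6:shask {C}; 7:plaaflait {A,R}.
There are 32 candidate sequences in total.
Checking each against the rules leaves 7 sequences.
Count = 7.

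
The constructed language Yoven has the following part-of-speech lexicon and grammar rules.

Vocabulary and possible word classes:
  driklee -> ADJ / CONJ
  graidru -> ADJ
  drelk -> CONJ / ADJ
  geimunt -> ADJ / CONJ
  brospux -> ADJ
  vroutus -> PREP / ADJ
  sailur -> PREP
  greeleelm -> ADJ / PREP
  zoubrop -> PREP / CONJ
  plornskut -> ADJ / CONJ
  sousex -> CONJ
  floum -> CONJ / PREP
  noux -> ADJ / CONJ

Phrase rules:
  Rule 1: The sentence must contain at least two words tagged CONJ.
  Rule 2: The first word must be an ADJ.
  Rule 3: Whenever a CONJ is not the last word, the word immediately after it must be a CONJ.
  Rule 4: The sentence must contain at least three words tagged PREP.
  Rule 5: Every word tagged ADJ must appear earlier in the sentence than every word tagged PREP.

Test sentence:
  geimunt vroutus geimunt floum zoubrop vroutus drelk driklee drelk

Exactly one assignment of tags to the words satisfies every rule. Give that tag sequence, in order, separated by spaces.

ADJ ADJ ADJ PREP PREP PREP CONJ CONJ CONJ

Candidates per position — 1:geimunt {ADJ,CONJ}; 2:vroutus {PREP,ADJ}; 3:geimunt {ADJ,CONJ}; 4:floum {CONJ,PREP}; 5:zoubrop {PREP,CONJ}; 6:vroutus {PREP,ADJ}; 7:drelk {CONJ,ADJ}; 8:driklee {ADJ,CONJ}; 9:drelk {CONJ,ADJ}.
Position 1: CONJ is ruled out by rule 2; that leaves ADJ.
Position 3: CONJ is ruled out by rule 3; that leaves ADJ.
Position 4: CONJ is ruled out by rule 3; that leaves PREP.
Position 5: CONJ is ruled out by rule 3; that leaves PREP.
Position 6: ADJ is ruled out by rule 5; that leaves PREP.
Position 7: ADJ is ruled out by rule 5; that leaves CONJ.
Position 8: ADJ is ruled out by rule 3; that leaves CONJ.
Position 9: ADJ is ruled out by rule 3; that leaves CONJ.
Position 2: PREP is ruled out by rule 5; that leaves ADJ.
The unique satisfying tagging is: ADJ ADJ ADJ PREP PREP PREP CONJ CONJ CONJ.
Rule-by-rule: rule 1 ok; rule 2 ok; rule 3 ok; rule 4 ok; rule 5 ok.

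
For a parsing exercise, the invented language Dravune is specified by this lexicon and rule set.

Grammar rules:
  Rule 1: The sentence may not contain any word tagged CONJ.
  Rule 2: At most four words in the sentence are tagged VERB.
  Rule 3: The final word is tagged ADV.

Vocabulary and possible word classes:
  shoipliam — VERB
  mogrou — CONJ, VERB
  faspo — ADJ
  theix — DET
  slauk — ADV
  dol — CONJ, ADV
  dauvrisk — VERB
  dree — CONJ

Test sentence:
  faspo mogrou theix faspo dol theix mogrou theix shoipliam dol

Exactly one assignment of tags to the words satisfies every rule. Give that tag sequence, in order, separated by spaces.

ADJ VERB DET ADJ ADV DET VERB DET VERB ADV

Candidates per position — 1:faspo {ADJ}; 2:mogrou {CONJ,VERB}; 3:theix {DET}; 4:faspo {ADJ}; 5:dol {CONJ,ADV}; 6:theix {DET}; 7:mogrou {CONJ,VERB}; 8:theix {DET}; 9:shoipliam {VERB}; 10:dol {CONJ,ADV}.
If word 2 were CONJ, no tagging could satisfy rule 1; so word 2 is VERB.
If word 5 were CONJ, no tagging could satisfy rule 1; so word 5 is ADV.
If word 7 were CONJ, no tagging could satisfy rule 1; so word 7 is VERB.
If word 10 were CONJ, no tagging could satisfy rule 1; so word 10 is ADV.
So the tagging must be: ADJ VERB DET ADJ ADV DET VERB DET VERB ADV.
Check: rule 1 ok; rule 2 ok; rule 3 ok.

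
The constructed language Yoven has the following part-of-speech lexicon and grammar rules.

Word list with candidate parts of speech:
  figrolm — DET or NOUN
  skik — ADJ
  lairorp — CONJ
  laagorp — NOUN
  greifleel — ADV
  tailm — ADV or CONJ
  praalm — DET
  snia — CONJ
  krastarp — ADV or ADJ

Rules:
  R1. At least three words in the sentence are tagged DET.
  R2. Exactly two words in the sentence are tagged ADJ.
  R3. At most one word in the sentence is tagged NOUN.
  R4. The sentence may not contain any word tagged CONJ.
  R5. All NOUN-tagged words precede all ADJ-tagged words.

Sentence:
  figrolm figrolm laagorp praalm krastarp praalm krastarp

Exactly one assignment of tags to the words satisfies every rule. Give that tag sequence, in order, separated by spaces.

DET DET NOUN DET ADJ DET ADJ

Candidates per position — 1:figrolm {DET,NOUN}; 2:figrolm {DET,NOUN}; 3:laagorp {NOUN}; 4:praalm {DET}; 5:krastarp {ADV,ADJ}; 6:praalm {DET}; 7:krastarp {ADV,ADJ}.
At position 1, choosing NOUN makes rule 3 impossible to satisfy; hence DET.
At position 2, choosing NOUN makes rule 3 impossible to satisfy; hence DET.
At position 5, choosing ADV makes rule 2 impossible to satisfy; hence ADJ.
At position 7, choosing ADV makes rule 2 impossible to satisfy; hence ADJ.
That leaves exactly one tagging: DET DET NOUN DET ADJ DET ADJ.
Checking: rule 1 holds; rule 2 holds; rule 3 holds; rule 4 holds; rule 5 holds.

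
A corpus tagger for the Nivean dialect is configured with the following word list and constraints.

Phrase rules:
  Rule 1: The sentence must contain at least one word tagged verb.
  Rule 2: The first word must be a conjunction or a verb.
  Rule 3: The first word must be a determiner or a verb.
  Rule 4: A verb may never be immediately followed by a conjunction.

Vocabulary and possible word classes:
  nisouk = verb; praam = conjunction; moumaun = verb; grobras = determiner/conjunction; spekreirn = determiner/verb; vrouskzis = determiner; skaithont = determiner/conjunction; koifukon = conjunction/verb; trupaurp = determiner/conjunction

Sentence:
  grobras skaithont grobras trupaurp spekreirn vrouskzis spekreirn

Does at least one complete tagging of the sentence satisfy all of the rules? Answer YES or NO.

NO

Candidates per position — 1:grobras {determiner,conjunction}; 2:skaithont {determiner,conjunction}; 3:grobras {determiner,conjunction}; 4:trupaurp {determiner,conjunction}; 5:spekreirn {determiner,verb}; 6:vrouskzis {determiner}; 7:spekreirn {determiner,verb}.
Every candidate sequence violates at least one rule; no consistent tagging exists.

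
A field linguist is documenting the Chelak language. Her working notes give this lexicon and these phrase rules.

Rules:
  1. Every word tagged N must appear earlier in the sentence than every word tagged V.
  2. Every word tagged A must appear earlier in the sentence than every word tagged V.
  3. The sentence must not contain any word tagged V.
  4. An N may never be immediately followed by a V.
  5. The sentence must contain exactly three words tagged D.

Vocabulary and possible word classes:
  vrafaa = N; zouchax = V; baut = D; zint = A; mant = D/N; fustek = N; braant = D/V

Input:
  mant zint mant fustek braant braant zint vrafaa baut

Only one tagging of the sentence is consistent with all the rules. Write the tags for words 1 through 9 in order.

N A N N D D A N D

Candidates per position — 1:mant {D,N}; 2:zint {A}; 3:mant {D,N}; 4:fustek {N}; 5:braant {D,V}; 6:braant {D,V}; 7:zint {A}; 8:vrafaa {N}; 9:baut {D}.
If word 5 were V, no tagging could satisfy rule 1; so word 5 is D.
If word 6 were V, no tagging could satisfy rule 1; so word 6 is D.
If word 1 were D, no tagging could satisfy rule 5; so word 1 is N.
If word 3 were D, no tagging could satisfy rule 5; so word 3 is N.
The only consistent sequence is: N A N N D D A N D.
Verifying each rule — rule 1 satisfied; rule 2 satisfied; rule 3 satisfied; rule 4 satisfied; rule 5 satisfied.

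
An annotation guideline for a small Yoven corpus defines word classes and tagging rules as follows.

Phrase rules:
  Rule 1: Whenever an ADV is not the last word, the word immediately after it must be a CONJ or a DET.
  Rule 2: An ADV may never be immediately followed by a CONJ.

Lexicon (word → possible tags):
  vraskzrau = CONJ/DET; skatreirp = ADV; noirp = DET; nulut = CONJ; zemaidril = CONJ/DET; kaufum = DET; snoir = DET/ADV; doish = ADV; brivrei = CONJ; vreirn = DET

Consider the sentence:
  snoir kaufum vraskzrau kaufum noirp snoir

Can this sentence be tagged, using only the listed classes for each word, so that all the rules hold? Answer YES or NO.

YES

Candidates per position — 1:snoir {DET,ADV}; 2:kaufum {DET}; 3:vraskzrau {CONJ,DET}; 4:kaufum {DET}; 5:noirp {DET}; 6:snoir {DET,ADV}.
One satisfying assignment: ADV DET DET DET DET DET.
Rule-by-rule: rule 1 ok; rule 2 ok.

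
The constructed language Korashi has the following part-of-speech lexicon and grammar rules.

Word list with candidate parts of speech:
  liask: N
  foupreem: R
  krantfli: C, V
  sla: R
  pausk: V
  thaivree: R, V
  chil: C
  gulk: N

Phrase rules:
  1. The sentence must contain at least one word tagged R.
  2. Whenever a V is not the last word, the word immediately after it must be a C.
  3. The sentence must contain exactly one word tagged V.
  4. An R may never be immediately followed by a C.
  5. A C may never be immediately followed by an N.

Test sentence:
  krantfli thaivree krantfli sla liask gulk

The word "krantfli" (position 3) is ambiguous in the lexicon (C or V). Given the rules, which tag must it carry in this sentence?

C

Candidates per position — 1:krantfli {C,V}; 2:thaivree {R,V}; 3:krantfli {C,V}; 4:sla {R}; 5:liask {N}; 6:gulk {N}.
If word 1 were V, no tagging could satisfy rule 2; so word 1 is C.
If word 3 were V, no tagging could satisfy rule 2; so word 3 is C.
If word 2 were R, no tagging could satisfy rule 3; so word 2 is V.
That leaves exactly one tagging: C V C R N N.
Checking: rule 1 holds; rule 2 holds; rule 3 holds; rule 4 holds; rule 5 holds.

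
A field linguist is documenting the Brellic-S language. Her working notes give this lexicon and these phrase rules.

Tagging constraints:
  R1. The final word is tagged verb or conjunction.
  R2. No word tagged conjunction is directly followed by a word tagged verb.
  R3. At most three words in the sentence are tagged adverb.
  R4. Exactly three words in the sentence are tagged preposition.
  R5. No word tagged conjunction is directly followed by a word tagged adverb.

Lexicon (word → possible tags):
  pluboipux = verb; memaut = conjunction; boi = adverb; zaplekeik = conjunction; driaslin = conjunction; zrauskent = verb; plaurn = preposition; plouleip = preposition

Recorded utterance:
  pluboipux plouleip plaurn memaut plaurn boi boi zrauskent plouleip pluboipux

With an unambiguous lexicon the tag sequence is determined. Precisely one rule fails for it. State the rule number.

4

Fixed tagging: verb preposition preposition conjunction preposition adverb adverb verb preposition verb.
Applying the rules: R1 pass, R2 pass, R3 pass, R4 fail, R5 pass.
Only rule 4 fails.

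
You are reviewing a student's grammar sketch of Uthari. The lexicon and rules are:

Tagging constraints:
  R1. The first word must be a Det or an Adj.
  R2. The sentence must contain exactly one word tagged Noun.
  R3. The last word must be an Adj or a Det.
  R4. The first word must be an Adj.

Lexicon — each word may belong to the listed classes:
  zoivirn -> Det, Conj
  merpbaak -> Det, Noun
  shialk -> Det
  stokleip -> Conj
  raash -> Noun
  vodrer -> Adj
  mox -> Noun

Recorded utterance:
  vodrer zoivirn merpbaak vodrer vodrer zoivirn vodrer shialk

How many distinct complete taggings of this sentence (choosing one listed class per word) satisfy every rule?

Candidates per position — 1:vodrer {Adj}; 2:zoivirn {Det,Conj}; 3:merpbaak {Det,Noun}; 4:vodrer {Adj}; 5:vodrer {Adj}; 6:zoivirn {Det,Conj}; 7:vodrer {Adj}; 8:shialk {Det}.
There are 8 candidate sequences in total.
The sequences that satisfy every rule: Adj Det Noun Adj Adj Det Adj Det; Adj Det Noun Adj Adj Conj Adj Det; Adj Conj Noun Adj Adj Det Adj Det; Adj Conj Noun Adj Adj Conj Adj Det.
Count = 4.

4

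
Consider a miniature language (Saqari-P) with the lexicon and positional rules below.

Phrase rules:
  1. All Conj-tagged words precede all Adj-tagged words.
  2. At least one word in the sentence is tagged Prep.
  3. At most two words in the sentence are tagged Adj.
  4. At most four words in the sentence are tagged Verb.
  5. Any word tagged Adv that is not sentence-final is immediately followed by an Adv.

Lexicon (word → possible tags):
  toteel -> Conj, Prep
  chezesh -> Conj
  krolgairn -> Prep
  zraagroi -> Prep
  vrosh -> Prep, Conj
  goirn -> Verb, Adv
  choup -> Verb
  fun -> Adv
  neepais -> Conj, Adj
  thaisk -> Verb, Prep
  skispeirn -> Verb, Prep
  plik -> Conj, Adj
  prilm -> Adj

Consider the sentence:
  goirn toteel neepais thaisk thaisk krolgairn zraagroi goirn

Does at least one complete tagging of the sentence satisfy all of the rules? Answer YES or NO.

YES

Candidates per position — 1:goirn {Verb,Adv}; 2:toteel {Conj,Prep}; 3:neepais {Conj,Adj}; 4:thaisk {Verb,Prep}; 5:thaisk {Verb,Prep}; 6:krolgairn {Prep}; 7:zraagroi {Prep}; 8:goirn {Verb,Adv}.
One satisfying assignment: Verb Conj Adj Verb Prep Prep Prep Verb.
Check: rule 1 ✓; rule 2 ✓; rule 3 ✓; rule 4 ✓; rule 5 ✓.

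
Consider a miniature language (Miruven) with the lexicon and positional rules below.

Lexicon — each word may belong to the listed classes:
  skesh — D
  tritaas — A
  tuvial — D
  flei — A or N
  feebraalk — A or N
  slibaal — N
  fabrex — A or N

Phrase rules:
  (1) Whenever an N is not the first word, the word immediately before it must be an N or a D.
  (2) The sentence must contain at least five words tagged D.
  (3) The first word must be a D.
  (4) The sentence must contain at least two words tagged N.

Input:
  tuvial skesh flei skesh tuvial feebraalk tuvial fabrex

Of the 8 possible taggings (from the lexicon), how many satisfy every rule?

4

Candidates per position — 1:tuvial {D}; 2:skesh {D}; 3:flei {A,N}; 4:skesh {D}; 5:tuvial {D}; 6:feebraalk {A,N}; 7:tuvial {D}; 8:fabrex {A,N}.
There are 8 candidate sequences in total.
The sequences that satisfy every rule: D D A D D N D N; D D N D D A D N; D D N D D N D A; D D N D D N D N.
Count = 4.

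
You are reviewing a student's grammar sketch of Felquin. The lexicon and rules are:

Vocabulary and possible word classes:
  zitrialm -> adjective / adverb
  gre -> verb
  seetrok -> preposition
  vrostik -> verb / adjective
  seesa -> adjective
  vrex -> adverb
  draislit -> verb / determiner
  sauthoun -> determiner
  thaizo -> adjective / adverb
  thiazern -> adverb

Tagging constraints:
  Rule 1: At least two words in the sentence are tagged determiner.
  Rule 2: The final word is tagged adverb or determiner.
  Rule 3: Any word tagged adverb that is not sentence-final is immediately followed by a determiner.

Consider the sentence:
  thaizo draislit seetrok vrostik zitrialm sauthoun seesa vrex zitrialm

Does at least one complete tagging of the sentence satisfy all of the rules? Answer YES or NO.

Candidates per position — 1:thaizo {adjective,adverb}; 2:draislit {verb,determiner}; 3:seetrok {preposition}; 4:vrostik {verb,adjective}; 5:zitrialm {adjective,adverb}; 6:sauthoun {determiner}; 7:seesa {adjective}; 8:vrex {adverb}; 9:zitrialm {adjective,adverb}.
Rule 3 cannot be satisfied by any choice of tags from the lexicon.
So there is no consistent tagging.

NO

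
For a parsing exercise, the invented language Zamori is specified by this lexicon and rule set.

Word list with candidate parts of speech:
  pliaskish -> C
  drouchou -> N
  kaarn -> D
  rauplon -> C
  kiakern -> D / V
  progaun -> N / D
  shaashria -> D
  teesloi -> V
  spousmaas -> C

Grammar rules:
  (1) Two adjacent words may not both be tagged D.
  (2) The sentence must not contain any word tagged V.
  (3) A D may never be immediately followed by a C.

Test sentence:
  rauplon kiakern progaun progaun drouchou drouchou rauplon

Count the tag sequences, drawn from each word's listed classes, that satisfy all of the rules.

Candidates per position — 1:rauplon {C}; 2:kiakern {D,V}; 3:progaun {N,D}; 4:progaun {N,D}; 5:drouchou {N}; 6:drouchou {N}; 7:rauplon {C}.
There are 8 candidate sequences in total.
The sequences that satisfy every rule: C D N N N N C; C D N D N N C.
Count = 2.

2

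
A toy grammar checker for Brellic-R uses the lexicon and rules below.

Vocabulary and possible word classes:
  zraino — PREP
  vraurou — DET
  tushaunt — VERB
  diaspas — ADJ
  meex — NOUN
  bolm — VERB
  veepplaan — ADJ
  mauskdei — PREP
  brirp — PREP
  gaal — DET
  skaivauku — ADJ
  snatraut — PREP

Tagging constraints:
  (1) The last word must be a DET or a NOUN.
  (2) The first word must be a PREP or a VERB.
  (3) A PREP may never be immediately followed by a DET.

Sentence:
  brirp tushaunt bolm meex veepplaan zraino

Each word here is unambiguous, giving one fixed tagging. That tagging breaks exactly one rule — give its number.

1

Fixed tagging: PREP VERB VERB NOUN ADJ PREP.
Rule check: R1 fail, R2 pass, R3 pass.
Only rule 1 fails.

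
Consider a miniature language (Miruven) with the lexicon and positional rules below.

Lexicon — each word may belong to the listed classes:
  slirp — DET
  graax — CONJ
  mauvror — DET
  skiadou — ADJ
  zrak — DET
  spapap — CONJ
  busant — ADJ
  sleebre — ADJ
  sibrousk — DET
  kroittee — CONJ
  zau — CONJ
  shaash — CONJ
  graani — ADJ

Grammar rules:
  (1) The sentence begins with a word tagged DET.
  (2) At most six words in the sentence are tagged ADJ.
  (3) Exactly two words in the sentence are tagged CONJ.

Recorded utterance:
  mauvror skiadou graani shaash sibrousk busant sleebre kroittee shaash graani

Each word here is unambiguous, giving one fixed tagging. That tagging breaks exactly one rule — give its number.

Fixed tagging: DET ADJ ADJ CONJ DET ADJ ADJ CONJ CONJ ADJ.
Checking each rule: R1 holds, R2 holds, R3 violated.
Only rule 3 fails.

3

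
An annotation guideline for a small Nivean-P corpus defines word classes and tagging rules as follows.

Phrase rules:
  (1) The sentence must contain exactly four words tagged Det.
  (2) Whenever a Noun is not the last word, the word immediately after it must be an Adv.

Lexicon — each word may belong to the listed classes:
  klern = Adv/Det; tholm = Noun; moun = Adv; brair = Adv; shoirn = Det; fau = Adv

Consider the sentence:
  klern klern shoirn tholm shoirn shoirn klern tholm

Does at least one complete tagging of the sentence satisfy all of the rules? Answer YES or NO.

NO

Candidates per position — 1:klern {Adv,Det}; 2:klern {Adv,Det}; 3:shoirn {Det}; 4:tholm {Noun}; 5:shoirn {Det}; 6:shoirn {Det}; 7:klern {Adv,Det}; 8:tholm {Noun}.
Rule 2 cannot be satisfied by any choice of tags from the lexicon.
So there is no consistent tagging.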